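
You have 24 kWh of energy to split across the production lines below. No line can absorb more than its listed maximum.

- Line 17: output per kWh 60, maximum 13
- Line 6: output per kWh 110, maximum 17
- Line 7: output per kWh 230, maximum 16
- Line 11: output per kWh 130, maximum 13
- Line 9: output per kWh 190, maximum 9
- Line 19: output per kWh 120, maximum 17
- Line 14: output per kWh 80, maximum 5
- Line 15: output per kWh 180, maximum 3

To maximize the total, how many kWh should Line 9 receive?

Rank by output per kWh: Line 7 230 > Line 9 190 > Line 15 180 > Line 11 130 > Line 19 120 > Line 6 110 > Line 14 80 > Line 17 60.
Give Line 7 16 to hit its cap of 16 — 8 left.
Only 8 left; Line 9 takes them to reach 8.

8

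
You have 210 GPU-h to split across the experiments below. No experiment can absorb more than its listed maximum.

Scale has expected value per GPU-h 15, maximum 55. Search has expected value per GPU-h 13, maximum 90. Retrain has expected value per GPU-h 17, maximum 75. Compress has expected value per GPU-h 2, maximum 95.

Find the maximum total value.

3140

Highest expected value per GPU-h first: Retrain 17 > Scale 15 > Search 13 > Compress 2.
Give Retrain 75 to hit its cap of 75 ; 135 left.
Scale takes 55 to reach its cap of 55 ; 80 left.
Search: +80 (room for 90) → 80. Pool exhausted.
Total = 15×55 + 13×80 + 17×75 = 3140.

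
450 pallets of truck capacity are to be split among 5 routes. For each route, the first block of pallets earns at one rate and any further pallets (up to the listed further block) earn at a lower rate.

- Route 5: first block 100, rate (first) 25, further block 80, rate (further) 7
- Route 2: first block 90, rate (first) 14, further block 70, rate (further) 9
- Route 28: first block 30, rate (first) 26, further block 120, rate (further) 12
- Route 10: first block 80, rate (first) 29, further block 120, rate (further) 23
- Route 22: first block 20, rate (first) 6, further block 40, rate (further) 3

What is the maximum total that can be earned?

Order all 10 blocks by rate: Route 10/first 29 > Route 28/first 26 > Route 5/first 25 > Route 10/second 23 > Route 2/first 14 > Route 28/second 12 > Route 2/second 9 > Route 5/second 7 > Route 22/first 6 > Route 22/second 3.
Route 10 first at 29: fill all 80 — 370 left.
Route 28 first at 26: fill all 30 — 340 left.
Route 5/first (25): +100 — 240 left.
Fill Route 10 second block (120 at 23) — 120 left.
Fill Route 2 first block (90 at 14) — 30 left.
Route 28/second: +30 of 120 at 12; pool empty.
Total = 29×80 + 26×30 + 25×100 + 23×120 + 14×90 + 12×30 = 9980.

9980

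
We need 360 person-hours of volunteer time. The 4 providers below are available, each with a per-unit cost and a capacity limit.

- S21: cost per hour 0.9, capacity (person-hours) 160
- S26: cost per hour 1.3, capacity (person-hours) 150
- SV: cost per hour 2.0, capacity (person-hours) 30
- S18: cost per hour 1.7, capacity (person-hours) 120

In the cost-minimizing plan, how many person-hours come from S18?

50

Cheapest first:
S21 at 0.9: take all 160 person-hours ; 200 still needed.
Take 150 from S26 at 1.3 ; need 50 more.
S18 at 1.7: take 50 of its 120 ; requirement met.
SV: unused.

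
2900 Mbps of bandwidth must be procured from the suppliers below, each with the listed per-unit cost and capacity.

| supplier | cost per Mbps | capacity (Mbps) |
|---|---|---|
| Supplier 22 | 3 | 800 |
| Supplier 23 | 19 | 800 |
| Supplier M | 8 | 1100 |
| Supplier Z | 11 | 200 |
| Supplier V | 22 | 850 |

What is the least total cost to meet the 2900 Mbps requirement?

28600

Use suppliers in increasing cost order.
Supplier 22 (3): use full 800 ; 2100 Mbps to go.
Supplier M at 8: take all 1100 Mbps ; 1000 still needed.
Take 200 from Supplier Z at 11 ; need 800 more.
Take 800 from Supplier 23 at 19 ; need 0 more.
Supplier V: unused.
Cost = 800×3 + 1100×8 + 200×11 + 800×19 = 28600.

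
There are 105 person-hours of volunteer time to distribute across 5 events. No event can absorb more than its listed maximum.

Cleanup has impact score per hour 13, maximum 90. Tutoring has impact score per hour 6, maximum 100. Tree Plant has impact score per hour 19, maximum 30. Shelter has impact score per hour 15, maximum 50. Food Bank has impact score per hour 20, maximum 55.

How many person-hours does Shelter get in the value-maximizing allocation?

Order the events by impact score per hour: Food Bank 20 > Tree Plant 19 > Shelter 15 > Cleanup 13 > Tutoring 6.
Give Food Bank 55 to hit its cap of 55 → 50 left.
Tree Plant takes 30 to reach its cap of 30 → 20 left.
Only 20 left; Shelter takes them to reach 20.

20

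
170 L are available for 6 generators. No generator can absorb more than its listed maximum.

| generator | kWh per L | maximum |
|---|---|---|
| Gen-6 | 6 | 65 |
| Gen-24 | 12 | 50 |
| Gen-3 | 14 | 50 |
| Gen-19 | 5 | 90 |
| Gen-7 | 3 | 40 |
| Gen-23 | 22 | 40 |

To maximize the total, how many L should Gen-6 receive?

30

Rank by kWh per L: Gen-23 22 > Gen-3 14 > Gen-24 12 > Gen-6 6 > Gen-19 5 > Gen-7 3.
Gen-23 takes 40 to reach its cap of 40 → 130 left.
Gen-3: +50 to 50 (cap) → 80 left.
Give Gen-24 50 to hit its cap of 50 → 30 left.
Only 30 left; Gen-6 takes them to reach 30.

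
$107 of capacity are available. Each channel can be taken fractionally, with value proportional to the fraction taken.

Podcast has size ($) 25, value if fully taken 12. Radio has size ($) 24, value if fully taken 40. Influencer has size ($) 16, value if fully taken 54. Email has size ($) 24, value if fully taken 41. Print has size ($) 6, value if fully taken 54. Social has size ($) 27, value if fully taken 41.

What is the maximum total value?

Best value per unit of size first: Print 54/6≈9, Influencer 54/16≈3.38, Email 41/24≈1.71, Radio 40/24≈1.67, Social 41/27≈1.52, Podcast 12/25≈0.48.
Print: take in full, 6 $ for value 54 → 101 left.
Take all of Influencer (16 $, value 54) → 85 $ left.
Email: take in full, 24 $ for value 41 → 61 left.
Take all of Radio (24 $, value 40) → 37 $ left.
All 27 $ of Social fit (value 41) → 10 remain.
10 $ left: a 10/25 share of Podcast gives 12×10/25 = 4.8.
Total value = 234.8.

234.8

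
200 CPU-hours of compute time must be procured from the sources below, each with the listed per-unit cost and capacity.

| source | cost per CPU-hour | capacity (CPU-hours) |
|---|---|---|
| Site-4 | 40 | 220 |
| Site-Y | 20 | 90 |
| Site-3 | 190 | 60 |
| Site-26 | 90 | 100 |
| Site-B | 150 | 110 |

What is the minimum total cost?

6200

Cheapest first:
Take 90 from Site-Y at 20 — need 110 more.
Site-4 at 40: take 110 of its 220 — requirement met.
Site-26, Site-B, Site-3: unused.
Cost = 90×20 + 110×40 = 6200.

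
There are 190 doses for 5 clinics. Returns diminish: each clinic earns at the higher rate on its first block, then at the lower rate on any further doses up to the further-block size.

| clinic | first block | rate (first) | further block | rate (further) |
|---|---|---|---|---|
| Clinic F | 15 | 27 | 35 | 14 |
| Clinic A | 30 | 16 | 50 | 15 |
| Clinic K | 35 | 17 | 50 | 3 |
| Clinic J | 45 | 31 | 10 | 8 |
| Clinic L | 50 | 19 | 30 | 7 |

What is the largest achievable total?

4050

Treat each block as its own option and order by rate: Clinic J/T1 31 > Clinic F/T1 27 > Clinic L/T1 19 > Clinic K/T1 17 > Clinic A/T1 16 > Clinic A/T2 15 > Clinic F/T2 14 > Clinic J/T2 8 > Clinic L/T2 7 > Clinic K/T2 3.
Clinic J/T1 (31): +45 → 145 left.
Clinic F/T1 (27): +15 → 130 left.
Clinic L T1 at 19: fill all 50 → 80 left.
Fill Clinic K T1 block (35 at 17) → 45 left.
Fill Clinic A T1 block (30 at 16) → 15 left.
Clinic A T2 at 15: only 15 left, fill 15.
Total = 31×45 + 27×15 + 19×50 + 17×35 + 16×30 + 15×15 = 4050.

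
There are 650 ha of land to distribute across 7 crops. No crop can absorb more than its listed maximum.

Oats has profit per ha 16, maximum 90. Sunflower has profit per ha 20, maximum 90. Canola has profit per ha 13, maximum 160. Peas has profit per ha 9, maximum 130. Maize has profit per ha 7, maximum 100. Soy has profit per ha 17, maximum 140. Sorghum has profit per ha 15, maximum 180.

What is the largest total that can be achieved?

10270

Order the crops by profit per ha: Sunflower 20 > Soy 17 > Oats 16 > Sorghum 15 > Canola 13 > Peas 9 > Maize 7.
Give Sunflower 90 to hit its cap of 90 ; 560 left.
Soy takes 140 to reach its cap of 140 ; 420 left.
Give Oats 90 to hit its cap of 90 ; 330 left.
Sorghum takes 180 to reach its cap of 180 ; 150 left.
Canola has room for 160 but only 150 remain, so it gets 150.
Total = 16×90 + 20×90 + 13×150 + 17×140 + 15×180 = 10270.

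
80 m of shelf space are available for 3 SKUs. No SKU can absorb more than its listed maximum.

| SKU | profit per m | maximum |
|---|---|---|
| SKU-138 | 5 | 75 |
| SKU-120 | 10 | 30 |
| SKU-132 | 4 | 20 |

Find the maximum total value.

550

Rank by profit per m: SKU-120 10 > SKU-138 5 > SKU-132 4.
SKU-120: +30 to 30 (cap) — 50 left.
SKU-138: +50 (room for 75) → 50. Pool exhausted.
Total = 5×50 + 10×30 = 550.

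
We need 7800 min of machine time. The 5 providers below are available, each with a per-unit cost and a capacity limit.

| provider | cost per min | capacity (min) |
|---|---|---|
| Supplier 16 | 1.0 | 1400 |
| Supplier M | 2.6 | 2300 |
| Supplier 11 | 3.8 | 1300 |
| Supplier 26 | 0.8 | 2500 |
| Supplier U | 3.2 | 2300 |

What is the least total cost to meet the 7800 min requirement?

14500

Use providers in increasing cost order.
Supplier 26 at 0.8: take all 2500 min ; 5300 still needed.
Supplier 16 (1.0): use full 1400 ; 3900 min to go.
Supplier M at 2.6: take all 2300 min ; 1600 still needed.
Take 1600 from Supplier U at 3.2 to finish.
Supplier 11: unused.
Cost = 2500×0.8 + 1400×1.0 + 2300×2.6 + 1600×3.2 = 14500.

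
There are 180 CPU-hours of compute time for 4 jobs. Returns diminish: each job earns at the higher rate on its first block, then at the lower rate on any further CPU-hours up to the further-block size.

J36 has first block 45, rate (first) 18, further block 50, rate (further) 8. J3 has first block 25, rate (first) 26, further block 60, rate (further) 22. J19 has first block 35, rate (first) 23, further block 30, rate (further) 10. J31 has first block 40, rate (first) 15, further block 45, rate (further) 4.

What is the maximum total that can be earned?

Treat each block as its own option and order by rate: J3/first 26 > J19/first 23 > J3/second 22 > J36/first 18 > J31/first 15 > J19/second 10 > J36/second 8 > J31/second 4.
J3/first (26): +25 → 155 left.
J19 first at 23: fill all 35 → 120 left.
J3/second (22): +60 → 60 left.
J36 first at 18: fill all 45 → 15 left.
15 remain; put them into J31 first at 15.
Total = 26×25 + 23×35 + 22×60 + 18×45 + 15×15 = 3810.

3810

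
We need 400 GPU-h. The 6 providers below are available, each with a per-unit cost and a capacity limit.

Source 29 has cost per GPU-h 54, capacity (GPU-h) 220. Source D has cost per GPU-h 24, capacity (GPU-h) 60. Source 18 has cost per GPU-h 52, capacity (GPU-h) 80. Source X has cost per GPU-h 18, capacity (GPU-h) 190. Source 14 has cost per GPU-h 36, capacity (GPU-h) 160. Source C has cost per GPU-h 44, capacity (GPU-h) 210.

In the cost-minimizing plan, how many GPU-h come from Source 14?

Use providers in increasing cost order.
Source X at 18: take all 190 GPU-h → 210 still needed.
Source D at 24: take all 60 GPU-h → 150 still needed.
Take 150 from Source 14 at 36 to finish.
Source C, Source 18, Source 29: unused.

150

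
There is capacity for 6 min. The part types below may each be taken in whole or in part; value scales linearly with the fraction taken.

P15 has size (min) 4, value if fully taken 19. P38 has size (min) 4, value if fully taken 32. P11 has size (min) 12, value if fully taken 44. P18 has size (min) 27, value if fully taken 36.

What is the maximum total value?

Sort by value density: P38 32/4≈8, P15 19/4≈4.75, P11 44/12≈3.67, P18 36/27≈1.33.
Take all of P38 (4 min, value 32) → 2 min left.
Fill the last 2 min with part of P15: 2/4 of it earns 9.5.
Total value = 41.5.

41.5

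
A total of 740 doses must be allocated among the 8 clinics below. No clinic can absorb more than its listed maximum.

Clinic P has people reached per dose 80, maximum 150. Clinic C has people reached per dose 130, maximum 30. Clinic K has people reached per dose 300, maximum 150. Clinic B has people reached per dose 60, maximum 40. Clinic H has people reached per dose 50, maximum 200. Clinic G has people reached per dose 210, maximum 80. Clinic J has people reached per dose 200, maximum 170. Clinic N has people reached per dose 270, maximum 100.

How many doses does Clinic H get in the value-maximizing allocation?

Rank by people reached per dose: Clinic K 300 > Clinic N 270 > Clinic G 210 > Clinic J 200 > Clinic C 130 > Clinic P 80 > Clinic B 60 > Clinic H 50.
Clinic K: +150 to 150 (cap) — 590 left.
Clinic N: +100 to 100 (cap) — 490 left.
Clinic G takes 80 to reach its cap of 80 — 410 left.
Clinic J takes 170 to reach its cap of 170 — 240 left.
Clinic C takes 30 to reach its cap of 30 — 210 left.
Clinic P takes 150 to reach its cap of 150 — 60 left.
Clinic B takes 40 to reach its cap of 40 — 20 left.
Only 20 left; Clinic H takes them to reach 20.

20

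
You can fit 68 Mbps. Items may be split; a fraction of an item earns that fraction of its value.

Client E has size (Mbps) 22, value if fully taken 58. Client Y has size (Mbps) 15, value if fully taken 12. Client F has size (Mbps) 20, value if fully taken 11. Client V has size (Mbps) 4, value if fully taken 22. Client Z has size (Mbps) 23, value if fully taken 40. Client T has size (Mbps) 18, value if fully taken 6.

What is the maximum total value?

Best value per unit of size first: Client V 22/4≈5.5, Client E 58/22≈2.64, Client Z 40/23≈1.74, Client Y 12/15≈0.8, Client F 11/20≈0.55, Client T 6/18≈0.333.
Take all of Client V (4 Mbps, value 22) → 64 Mbps left.
Take all of Client E (22 Mbps, value 58) → 42 Mbps left.
Client Z: take in full, 23 Mbps for value 40 → 19 left.
All 15 Mbps of Client Y fit (value 12) → 4 remain.
Fill the last 4 Mbps with part of Client F: 4/20 of it earns 2.2.
Total value = 134.2.

134.2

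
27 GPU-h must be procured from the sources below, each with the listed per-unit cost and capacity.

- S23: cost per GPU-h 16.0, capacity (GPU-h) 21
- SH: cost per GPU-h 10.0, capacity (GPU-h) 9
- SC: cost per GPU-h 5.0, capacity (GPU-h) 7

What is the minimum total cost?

Cheapest first:
SC (5.0): use full 7 ; 20 GPU-h to go.
SH (10.0): use full 9 ; 11 GPU-h to go.
Take 11 from S23 at 16.0 to finish.
Cost = 7×5.0 + 9×10.0 + 11×16.0 = 301.

301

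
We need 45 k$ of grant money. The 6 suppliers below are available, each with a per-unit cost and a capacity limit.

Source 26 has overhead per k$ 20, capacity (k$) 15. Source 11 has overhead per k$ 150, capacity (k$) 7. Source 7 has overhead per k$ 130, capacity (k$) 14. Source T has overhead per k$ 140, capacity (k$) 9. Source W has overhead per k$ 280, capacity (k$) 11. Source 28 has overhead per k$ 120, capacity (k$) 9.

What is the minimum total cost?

Fill from the cheapest supplier first.
Source 26 (20): use full 15 → 30 k$ to go.
Source 28 (120): use full 9 → 21 k$ to go.
Source 7 (130): use full 14 → 7 k$ to go.
Take 7 from Source T at 140 to finish.
Source 11, Source W: unused.
Cost = 15×20 + 9×120 + 14×130 + 7×140 = 4180.

4180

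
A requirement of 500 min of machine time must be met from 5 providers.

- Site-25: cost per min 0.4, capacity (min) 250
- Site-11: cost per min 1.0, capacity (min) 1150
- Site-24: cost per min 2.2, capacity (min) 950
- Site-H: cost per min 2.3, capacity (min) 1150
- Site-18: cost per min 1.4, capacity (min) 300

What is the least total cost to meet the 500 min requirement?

350

Fill from the cheapest provider first.
Take 250 from Site-25 at 0.4 — need 250 more.
Take 250 from Site-11 at 1.0 to finish.
Site-18, Site-24, Site-H: unused.
Cost = 250×0.4 + 250×1.0 = 350.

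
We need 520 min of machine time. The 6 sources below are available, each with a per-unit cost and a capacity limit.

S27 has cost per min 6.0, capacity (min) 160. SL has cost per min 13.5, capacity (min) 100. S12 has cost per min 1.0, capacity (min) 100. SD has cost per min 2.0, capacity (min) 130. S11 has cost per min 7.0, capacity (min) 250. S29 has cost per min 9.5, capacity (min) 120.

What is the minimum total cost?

2230

Cheapest first:
Take 100 from S12 at 1.0 ; need 420 more.
SD at 2.0: take all 130 min ; 290 still needed.
Take 160 from S27 at 6.0 ; need 130 more.
S11 (7.0): take the remaining 130 ; done.
S29, SL: unused.
Cost = 100×1.0 + 130×2.0 + 160×6.0 + 130×7.0 = 2230.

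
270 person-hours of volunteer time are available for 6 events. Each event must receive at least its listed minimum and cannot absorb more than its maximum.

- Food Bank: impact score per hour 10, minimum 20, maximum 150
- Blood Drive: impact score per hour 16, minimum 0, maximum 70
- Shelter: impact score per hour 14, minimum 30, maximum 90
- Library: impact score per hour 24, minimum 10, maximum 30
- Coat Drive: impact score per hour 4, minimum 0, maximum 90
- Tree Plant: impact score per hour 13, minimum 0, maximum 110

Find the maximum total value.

4080

Meeting every minimum uses 20+0+30+10+0+0 = 60 person-hours, leaving 210.
Order the events by impact score per hour: Library 24 > Blood Drive 16 > Shelter 14 > Tree Plant 13 > Food Bank 10 > Coat Drive 4.
Library: +20 to 30 (cap) — 190 left.
Blood Drive takes 70 more to reach its cap of 70 — 120 left.
Shelter takes 60 more to reach its cap of 90 — 60 left.
Only 60 left; Tree Plant takes them to reach 60.
Total = 10×20 + 16×70 + 14×90 + 24×30 + 13×60 = 4080.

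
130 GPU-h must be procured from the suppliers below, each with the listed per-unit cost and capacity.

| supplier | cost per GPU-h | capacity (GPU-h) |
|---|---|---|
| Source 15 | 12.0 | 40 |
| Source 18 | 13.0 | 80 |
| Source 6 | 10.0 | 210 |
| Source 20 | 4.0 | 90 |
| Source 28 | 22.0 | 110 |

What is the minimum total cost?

Fill from the cheapest supplier first.
Source 20 at 4.0: take all 90 GPU-h — 40 still needed.
Source 6 at 10.0: take 40 of its 210 — requirement met.
Source 15, Source 18, Source 28: unused.
Cost = 90×4.0 + 40×10.0 = 760.

760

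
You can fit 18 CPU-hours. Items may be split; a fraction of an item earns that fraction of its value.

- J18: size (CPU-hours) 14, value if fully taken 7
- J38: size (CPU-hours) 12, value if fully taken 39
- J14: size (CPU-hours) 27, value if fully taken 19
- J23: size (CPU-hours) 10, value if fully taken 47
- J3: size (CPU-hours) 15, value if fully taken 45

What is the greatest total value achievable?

73

Sort by value density: J23 47/10≈4.7, J38 39/12≈3.25, J3 45/15≈3, J14 19/27≈0.704, J18 7/14≈0.5.
Take all of J23 (10 CPU-hours, value 47) — 8 CPU-hours left.
Fill the last 8 CPU-hours with part of J38: 8/12 of it earns 26.
Total value = 73.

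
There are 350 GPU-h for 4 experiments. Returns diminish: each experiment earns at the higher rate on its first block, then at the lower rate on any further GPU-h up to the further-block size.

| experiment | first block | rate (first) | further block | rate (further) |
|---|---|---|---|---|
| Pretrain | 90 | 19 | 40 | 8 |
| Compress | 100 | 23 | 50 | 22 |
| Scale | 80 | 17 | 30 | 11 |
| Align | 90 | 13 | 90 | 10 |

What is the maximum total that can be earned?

Order all 8 blocks by rate: Compress/first 23 > Compress/second 22 > Pretrain/first 19 > Scale/first 17 > Align/first 13 > Scale/second 11 > Align/second 10 > Pretrain/second 8.
Fill Compress first block (100 at 23) — 250 left.
Compress/second (22): +50 — 200 left.
Pretrain first at 19: fill all 90 — 110 left.
Scale/first (17): +80 — 30 left.
Align first at 13: only 30 left, fill 30.
Total = 23×100 + 22×50 + 19×90 + 17×80 + 13×30 = 6860.

6860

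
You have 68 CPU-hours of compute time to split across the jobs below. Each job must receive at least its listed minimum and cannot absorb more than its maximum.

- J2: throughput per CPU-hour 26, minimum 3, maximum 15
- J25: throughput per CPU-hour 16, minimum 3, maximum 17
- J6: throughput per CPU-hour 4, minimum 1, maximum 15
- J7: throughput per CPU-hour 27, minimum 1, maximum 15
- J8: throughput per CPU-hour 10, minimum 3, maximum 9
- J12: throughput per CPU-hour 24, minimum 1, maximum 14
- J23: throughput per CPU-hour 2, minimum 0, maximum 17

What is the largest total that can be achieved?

Meeting every minimum uses 3+3+1+1+3+1+0 = 12 CPU-hours, leaving 56.
Order the jobs by throughput per CPU-hour: J7 27 > J2 26 > J12 24 > J25 16 > J8 10 > J6 4 > J23 2.
J7: +14 to 15 (cap) — 42 left.
J2: +12 to 15 (cap) — 30 left.
Give J12 13 more to hit its cap of 14 — 17 left.
J25 takes 14 more to reach its cap of 17 — 3 left.
J8 has room for 6 more but only 3 remain, so it gets 6.
Total = 26×15 + 16×17 + 4×1 + 27×15 + 10×6 + 24×14 = 1467.

1467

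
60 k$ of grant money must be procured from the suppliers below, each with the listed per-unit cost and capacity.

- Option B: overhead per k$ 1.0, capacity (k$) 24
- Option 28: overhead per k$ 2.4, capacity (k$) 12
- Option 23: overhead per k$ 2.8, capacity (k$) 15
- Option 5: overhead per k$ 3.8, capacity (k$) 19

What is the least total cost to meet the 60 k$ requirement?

Cheapest first:
Take 24 from Option B at 1.0 — need 36 more.
Option 28 (2.4): use full 12 — 24 k$ to go.
Take 15 from Option 23 at 2.8 — need 9 more.
Option 5 (3.8): take the remaining 9 — done.
Cost = 24×1.0 + 12×2.4 + 15×2.8 + 9×3.8 = 129.

129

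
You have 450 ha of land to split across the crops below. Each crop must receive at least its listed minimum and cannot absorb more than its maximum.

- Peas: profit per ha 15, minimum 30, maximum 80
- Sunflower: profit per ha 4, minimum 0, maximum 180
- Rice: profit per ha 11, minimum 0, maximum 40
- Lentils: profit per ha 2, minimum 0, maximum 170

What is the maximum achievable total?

2660

Meeting every minimum uses 30+0+0+0 = 30 ha, leaving 420.
Highest profit per ha first: Peas 15 > Rice 11 > Sunflower 4 > Lentils 2.
Peas: +50 to 80 (cap) ; 370 left.
Rice: +40 to 40 (cap) ; 330 left.
Sunflower: +180 to 180 (cap) ; 150 left.
Only 150 left; Lentils takes them to reach 150.
Total = 15×80 + 4×180 + 11×40 + 2×150 = 2660.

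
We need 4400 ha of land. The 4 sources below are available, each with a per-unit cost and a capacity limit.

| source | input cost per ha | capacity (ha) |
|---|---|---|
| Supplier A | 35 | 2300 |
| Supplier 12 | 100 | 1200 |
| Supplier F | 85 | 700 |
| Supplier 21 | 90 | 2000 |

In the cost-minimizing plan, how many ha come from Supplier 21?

1400

Fill from the cheapest source first.
Supplier A at 35: take all 2300 ha → 2100 still needed.
Supplier F (85): use full 700 → 1400 ha to go.
Supplier 21 at 90: take 1400 of its 2000 → requirement met.
Supplier 12: unused.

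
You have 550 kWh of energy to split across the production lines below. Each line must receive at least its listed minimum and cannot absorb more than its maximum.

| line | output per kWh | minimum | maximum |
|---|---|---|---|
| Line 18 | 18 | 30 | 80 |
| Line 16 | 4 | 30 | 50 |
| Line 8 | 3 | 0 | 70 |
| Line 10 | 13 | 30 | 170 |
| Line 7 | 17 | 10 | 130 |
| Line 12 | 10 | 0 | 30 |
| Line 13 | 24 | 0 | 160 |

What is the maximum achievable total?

Meeting every minimum uses 30+30+0+30+10+0+0 = 100 kWh, leaving 450.
Order the production lines by output per kWh: Line 13 24 > Line 18 18 > Line 7 17 > Line 10 13 > Line 12 10 > Line 16 4 > Line 8 3.
Give Line 13 160 more to hit its cap of 160 → 290 left.
Line 18 takes 50 more to reach its cap of 80 → 240 left.
Give Line 7 120 more to hit its cap of 130 → 120 left.
Line 10: +120 (room for 140) → 150. Pool exhausted.
Total = 18×80 + 4×30 + 13×150 + 17×130 + 24×160 = 9560.

9560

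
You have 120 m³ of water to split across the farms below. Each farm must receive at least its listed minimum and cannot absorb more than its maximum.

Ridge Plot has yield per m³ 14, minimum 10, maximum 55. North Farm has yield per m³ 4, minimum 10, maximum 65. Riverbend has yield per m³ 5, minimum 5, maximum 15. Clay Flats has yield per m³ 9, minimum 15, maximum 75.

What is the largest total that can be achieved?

Meeting every minimum uses 10+10+5+15 = 40 m³, leaving 80.
Rank by yield per m³: Ridge Plot 14 > Clay Flats 9 > Riverbend 5 > North Farm 4.
Ridge Plot takes 45 more to reach its cap of 55 → 35 left.
Only 35 left; Clay Flats takes them to reach 50.
Total = 14×55 + 4×10 + 5×5 + 9×50 = 1285.

1285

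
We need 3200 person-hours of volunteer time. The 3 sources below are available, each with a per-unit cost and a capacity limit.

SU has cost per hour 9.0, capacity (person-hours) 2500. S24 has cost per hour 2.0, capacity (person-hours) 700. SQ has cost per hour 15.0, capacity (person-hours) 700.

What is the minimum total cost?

23900

Cheapest first:
S24 (2.0): use full 700 — 2500 person-hours to go.
Take 2500 from SU at 9.0 — need 0 more.
SQ: unused.
Cost = 700×2.0 + 2500×9.0 = 23900.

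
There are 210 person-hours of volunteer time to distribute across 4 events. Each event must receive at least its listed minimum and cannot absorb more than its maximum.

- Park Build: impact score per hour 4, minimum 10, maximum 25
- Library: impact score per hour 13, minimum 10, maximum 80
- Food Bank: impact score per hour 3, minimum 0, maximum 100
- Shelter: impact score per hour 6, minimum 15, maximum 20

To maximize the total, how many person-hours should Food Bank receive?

85

Meeting every minimum uses 10+10+0+15 = 35 person-hours, leaving 175.
Order the events by impact score per hour: Library 13 > Shelter 6 > Park Build 4 > Food Bank 3.
Give Library 70 more to hit its cap of 80 → 105 left.
Shelter: +5 to 20 (cap) → 100 left.
Park Build: +15 to 25 (cap) → 85 left.
Only 85 left; Food Bank takes them to reach 85.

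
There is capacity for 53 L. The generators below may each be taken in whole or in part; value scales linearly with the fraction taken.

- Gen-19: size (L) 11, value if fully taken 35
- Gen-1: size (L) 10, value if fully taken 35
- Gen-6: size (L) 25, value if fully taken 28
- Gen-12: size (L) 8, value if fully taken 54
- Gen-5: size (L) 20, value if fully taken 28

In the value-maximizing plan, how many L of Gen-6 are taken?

4

Rank by value-to-size ratio: Gen-12 54/8≈6.75, Gen-1 35/10≈3.5, Gen-19 35/11≈3.18, Gen-5 28/20≈1.4, Gen-6 28/25≈1.12.
All 8 L of Gen-12 fit (value 54) — 45 remain.
All 10 L of Gen-1 fit (value 35) — 35 remain.
Gen-19: take in full, 11 L for value 35 — 24 left.
All 20 L of Gen-5 fit (value 28) — 4 remain.
Only 4 L remain; take 4/25 of Gen-6 for value 28×4/25 = 4.48.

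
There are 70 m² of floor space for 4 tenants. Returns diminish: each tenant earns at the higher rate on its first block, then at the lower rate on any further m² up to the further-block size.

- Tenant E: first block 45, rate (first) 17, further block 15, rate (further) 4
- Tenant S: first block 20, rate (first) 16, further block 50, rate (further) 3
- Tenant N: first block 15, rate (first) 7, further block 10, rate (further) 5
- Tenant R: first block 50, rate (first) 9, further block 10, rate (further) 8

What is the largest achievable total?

1130

Rank every tier by rate: Tenant E/T1 17 > Tenant S/T1 16 > Tenant R/T1 9 > Tenant R/T2 8 > Tenant N/T1 7 > Tenant N/T2 5 > Tenant E/T2 4 > Tenant S/T2 3.
Tenant E/T1 (17): +45 — 25 left.
Fill Tenant S T1 block (20 at 16) — 5 left.
Tenant R T1 at 9: only 5 left, fill 5.
Total = 17×45 + 16×20 + 9×5 = 1130.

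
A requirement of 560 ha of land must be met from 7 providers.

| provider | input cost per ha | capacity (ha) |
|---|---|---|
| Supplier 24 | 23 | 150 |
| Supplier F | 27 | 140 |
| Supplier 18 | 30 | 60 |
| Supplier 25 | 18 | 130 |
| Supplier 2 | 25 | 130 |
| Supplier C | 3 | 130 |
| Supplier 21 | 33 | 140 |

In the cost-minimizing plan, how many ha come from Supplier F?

20

Cheapest first:
Supplier C at 3: take all 130 ha — 430 still needed.
Supplier 25 at 18: take all 130 ha — 300 still needed.
Supplier 24 (23): use full 150 — 150 ha to go.
Take 130 from Supplier 2 at 25 — need 20 more.
Supplier F at 27: take 20 of its 140 — requirement met.
Supplier 18, Supplier 21: unused.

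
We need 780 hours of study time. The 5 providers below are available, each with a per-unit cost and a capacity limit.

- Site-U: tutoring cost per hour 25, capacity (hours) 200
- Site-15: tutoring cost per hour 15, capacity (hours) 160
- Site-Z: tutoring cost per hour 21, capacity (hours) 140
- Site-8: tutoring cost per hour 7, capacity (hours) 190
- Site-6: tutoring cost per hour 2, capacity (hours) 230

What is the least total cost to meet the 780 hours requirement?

Fill from the cheapest provider first.
Site-6 at 2: take all 230 hours — 550 still needed.
Site-8 at 7: take all 190 hours — 360 still needed.
Take 160 from Site-15 at 15 — need 200 more.
Take 140 from Site-Z at 21 — need 60 more.
Site-U (25): take the remaining 60 — done.
Cost = 230×2 + 190×7 + 160×15 + 140×21 + 60×25 = 8630.

8630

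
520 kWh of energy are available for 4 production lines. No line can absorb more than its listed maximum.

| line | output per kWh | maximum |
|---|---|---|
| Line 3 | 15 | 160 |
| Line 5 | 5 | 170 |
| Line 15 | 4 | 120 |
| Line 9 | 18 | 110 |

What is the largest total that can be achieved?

Order the production lines by output per kWh: Line 9 18 > Line 3 15 > Line 5 5 > Line 15 4.
Line 9 takes 110 to reach its cap of 110 → 410 left.
Give Line 3 160 to hit its cap of 160 → 250 left.
Give Line 5 170 to hit its cap of 170 → 80 left.
Line 15: +80 (room for 120) → 80. Pool exhausted.
Total = 15×160 + 5×170 + 4×80 + 18×110 = 5550.

5550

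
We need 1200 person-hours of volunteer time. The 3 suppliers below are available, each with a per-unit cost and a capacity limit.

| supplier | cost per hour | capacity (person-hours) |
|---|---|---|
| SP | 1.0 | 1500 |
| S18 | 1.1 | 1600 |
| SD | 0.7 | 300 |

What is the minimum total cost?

Cheapest first:
SD (0.7): use full 300 ; 900 person-hours to go.
SP at 1.0: take 900 of its 1500 ; requirement met.
S18: unused.
Cost = 300×0.7 + 900×1.0 = 1110.

1110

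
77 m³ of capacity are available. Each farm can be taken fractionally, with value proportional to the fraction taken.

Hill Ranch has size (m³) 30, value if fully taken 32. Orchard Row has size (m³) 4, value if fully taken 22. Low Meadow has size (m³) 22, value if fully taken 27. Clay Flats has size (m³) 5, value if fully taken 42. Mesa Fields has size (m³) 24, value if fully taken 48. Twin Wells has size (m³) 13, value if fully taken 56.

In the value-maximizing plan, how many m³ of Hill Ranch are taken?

Rank by value-to-size ratio: Clay Flats 42/5≈8.4, Orchard Row 22/4≈5.5, Twin Wells 56/13≈4.31, Mesa Fields 48/24≈2, Low Meadow 27/22≈1.23, Hill Ranch 32/30≈1.07.
All 5 m³ of Clay Flats fit (value 42) — 72 remain.
All 4 m³ of Orchard Row fit (value 22) — 68 remain.
Take all of Twin Wells (13 m³, value 56) — 55 m³ left.
Take all of Mesa Fields (24 m³, value 48) — 31 m³ left.
Take all of Low Meadow (22 m³, value 27) — 9 m³ left.
9 m³ left: a 9/30 share of Hill Ranch gives 32×9/30 = 9.6.

9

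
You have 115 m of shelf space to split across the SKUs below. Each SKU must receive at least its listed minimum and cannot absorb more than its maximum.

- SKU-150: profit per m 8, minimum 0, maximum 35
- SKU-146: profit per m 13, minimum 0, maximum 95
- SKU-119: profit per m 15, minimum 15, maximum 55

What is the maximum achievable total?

Meeting every minimum uses 0+0+15 = 15 m, leaving 100.
Highest profit per m first: SKU-119 15 > SKU-146 13 > SKU-150 8.
SKU-119: +40 to 55 (cap) ; 60 left.
SKU-146 has room for 95 more but only 60 remain, so it gets 60.
Total = 13×60 + 15×55 = 1605.

1605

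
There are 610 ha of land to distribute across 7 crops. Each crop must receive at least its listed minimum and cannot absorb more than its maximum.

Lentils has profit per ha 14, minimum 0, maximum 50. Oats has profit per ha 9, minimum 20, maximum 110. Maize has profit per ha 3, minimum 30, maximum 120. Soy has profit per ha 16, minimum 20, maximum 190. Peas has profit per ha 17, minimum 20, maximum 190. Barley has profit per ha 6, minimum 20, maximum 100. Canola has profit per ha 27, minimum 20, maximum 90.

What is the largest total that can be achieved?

9970

Meeting every minimum uses 0+20+30+20+20+20+20 = 130 ha, leaving 480.
Highest profit per ha first: Canola 27 > Peas 17 > Soy 16 > Lentils 14 > Oats 9 > Barley 6 > Maize 3.
Canola: +70 to 90 (cap) → 410 left.
Peas: +170 to 190 (cap) → 240 left.
Soy: +170 to 190 (cap) → 70 left.
Lentils takes 50 more to reach its cap of 50 → 20 left.
Oats has room for 90 more but only 20 remain, so it gets 40.
Total = 14×50 + 9×40 + 3×30 + 16×190 + 17×190 + 6×20 + 27×90 = 9970.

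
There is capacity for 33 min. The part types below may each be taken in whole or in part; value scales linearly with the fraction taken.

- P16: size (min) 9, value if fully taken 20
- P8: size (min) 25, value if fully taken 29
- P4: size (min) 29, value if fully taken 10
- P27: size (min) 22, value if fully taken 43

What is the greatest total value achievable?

Rank by value-to-size ratio: P16 20/9≈2.22, P27 43/22≈1.95, P8 29/25≈1.16, P4 10/29≈0.345.
P16: take in full, 9 min for value 20 — 24 left.
Take all of P27 (22 min, value 43) — 2 min left.
Fill the last 2 min with part of P8: 2/25 of it earns 2.32.
Total value = 65.32.

65.32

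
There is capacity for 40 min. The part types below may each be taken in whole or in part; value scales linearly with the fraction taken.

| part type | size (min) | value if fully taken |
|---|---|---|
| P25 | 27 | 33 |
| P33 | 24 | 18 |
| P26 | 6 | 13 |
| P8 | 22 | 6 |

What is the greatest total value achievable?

51.25

Best value per unit of size first: P26 13/6≈2.17, P25 33/27≈1.22, P33 18/24≈0.75, P8 6/22≈0.273.
All 6 min of P26 fit (value 13) → 34 remain.
P25: take in full, 27 min for value 33 → 7 left.
Fill the last 7 min with part of P33: 7/24 of it earns 5.25.
Total value = 51.25.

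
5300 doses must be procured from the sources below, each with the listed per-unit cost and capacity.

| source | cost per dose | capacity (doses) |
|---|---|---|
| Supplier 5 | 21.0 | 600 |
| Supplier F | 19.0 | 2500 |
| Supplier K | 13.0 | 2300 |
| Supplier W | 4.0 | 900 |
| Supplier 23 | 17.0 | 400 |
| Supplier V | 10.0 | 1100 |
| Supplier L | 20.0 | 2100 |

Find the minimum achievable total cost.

Fill from the cheapest source first.
Take 900 from Supplier W at 4.0 ; need 4400 more.
Supplier V (10.0): use full 1100 ; 3300 doses to go.
Supplier K (13.0): use full 2300 ; 1000 doses to go.
Supplier 23 at 17.0: take all 400 doses ; 600 still needed.
Take 600 from Supplier F at 19.0 to finish.
Supplier L, Supplier 5: unused.
Cost = 900×4.0 + 1100×10.0 + 2300×13.0 + 400×17.0 + 600×19.0 = 62700.

62700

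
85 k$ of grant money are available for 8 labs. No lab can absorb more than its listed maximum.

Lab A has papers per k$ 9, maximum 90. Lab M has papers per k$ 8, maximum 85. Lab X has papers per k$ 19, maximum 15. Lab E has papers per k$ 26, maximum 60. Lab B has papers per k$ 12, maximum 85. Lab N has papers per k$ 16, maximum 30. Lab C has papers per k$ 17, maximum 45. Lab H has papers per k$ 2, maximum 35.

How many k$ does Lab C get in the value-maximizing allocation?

Highest papers per k$ first: Lab E 26 > Lab X 19 > Lab C 17 > Lab N 16 > Lab B 12 > Lab A 9 > Lab M 8 > Lab H 2.
Lab E takes 60 to reach its cap of 60 → 25 left.
Lab X takes 15 to reach its cap of 15 → 10 left.
Lab C: +10 (room for 45) → 10. Pool exhausted.

10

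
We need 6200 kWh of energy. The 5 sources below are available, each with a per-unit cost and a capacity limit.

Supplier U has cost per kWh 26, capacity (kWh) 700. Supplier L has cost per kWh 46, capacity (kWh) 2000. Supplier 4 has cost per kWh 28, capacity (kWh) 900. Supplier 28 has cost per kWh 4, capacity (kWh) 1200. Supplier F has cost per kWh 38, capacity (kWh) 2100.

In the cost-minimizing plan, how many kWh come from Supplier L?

1300

Cheapest first:
Supplier 28 at 4: take all 1200 kWh — 5000 still needed.
Supplier U (26): use full 700 — 4300 kWh to go.
Take 900 from Supplier 4 at 28 — need 3400 more.
Take 2100 from Supplier F at 38 — need 1300 more.
Take 1300 from Supplier L at 46 to finish.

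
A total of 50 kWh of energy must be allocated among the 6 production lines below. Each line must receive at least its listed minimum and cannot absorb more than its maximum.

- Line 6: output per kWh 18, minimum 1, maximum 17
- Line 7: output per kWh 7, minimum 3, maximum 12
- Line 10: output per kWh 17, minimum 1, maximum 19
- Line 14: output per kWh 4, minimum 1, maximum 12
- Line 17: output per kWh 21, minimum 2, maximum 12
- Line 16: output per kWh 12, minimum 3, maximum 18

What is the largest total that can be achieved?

Meeting every minimum uses 1+3+1+1+2+3 = 11 kWh, leaving 39.
Rank by output per kWh: Line 17 21 > Line 6 18 > Line 10 17 > Line 16 12 > Line 7 7 > Line 14 4.
Line 17 takes 10 more to reach its cap of 12 → 29 left.
Line 6 takes 16 more to reach its cap of 17 → 13 left.
Line 10 has room for 18 more but only 13 remain, so it gets 14.
Total = 18×17 + 7×3 + 17×14 + 4×1 + 21×12 + 12×3 = 857.

857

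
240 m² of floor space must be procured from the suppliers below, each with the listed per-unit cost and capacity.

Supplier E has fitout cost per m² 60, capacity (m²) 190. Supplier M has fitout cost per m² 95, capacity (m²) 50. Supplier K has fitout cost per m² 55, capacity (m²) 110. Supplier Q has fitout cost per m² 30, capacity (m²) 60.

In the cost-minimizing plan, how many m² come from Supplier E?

Cheapest first:
Take 60 from Supplier Q at 30 → need 180 more.
Supplier K (55): use full 110 → 70 m² to go.
Take 70 from Supplier E at 60 to finish.
Supplier M: unused.

70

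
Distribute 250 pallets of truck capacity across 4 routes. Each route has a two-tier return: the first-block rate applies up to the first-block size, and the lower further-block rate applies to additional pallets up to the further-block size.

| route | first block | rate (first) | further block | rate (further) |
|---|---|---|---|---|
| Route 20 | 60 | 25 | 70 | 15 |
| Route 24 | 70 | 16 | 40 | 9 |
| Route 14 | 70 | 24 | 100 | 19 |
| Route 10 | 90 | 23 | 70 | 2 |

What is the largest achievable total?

Order all 8 blocks by rate: Route 20/tier1 25 > Route 14/tier1 24 > Route 10/tier1 23 > Route 14/tier2 19 > Route 24/tier1 16 > Route 20/tier2 15 > Route 24/tier2 9 > Route 10/tier2 2.
Fill Route 20 tier1 block (60 at 25) — 190 left.
Fill Route 14 tier1 block (70 at 24) — 120 left.
Route 10/tier1 (23): +90 — 30 left.
Route 14/tier2: +30 of 100 at 19; pool empty.
Total = 25×60 + 24×70 + 23×90 + 19×30 = 5820.

5820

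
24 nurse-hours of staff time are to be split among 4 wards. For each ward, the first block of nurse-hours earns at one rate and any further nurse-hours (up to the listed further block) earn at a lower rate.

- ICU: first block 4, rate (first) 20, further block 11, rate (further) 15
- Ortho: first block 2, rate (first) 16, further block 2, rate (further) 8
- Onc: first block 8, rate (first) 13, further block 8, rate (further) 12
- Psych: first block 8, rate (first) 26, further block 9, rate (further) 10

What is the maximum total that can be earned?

470

Rank every tier by rate: Psych/T1 26 > ICU/T1 20 > Ortho/T1 16 > ICU/T2 15 > Onc/T1 13 > Onc/T2 12 > Psych/T2 10 > Ortho/T2 8.
Psych/T1 (26): +8 — 16 left.
ICU T1 at 20: fill all 4 — 12 left.
Ortho T1 at 16: fill all 2 — 10 left.
10 remain; put them into ICU T2 at 15.
Total = 26×8 + 20×4 + 16×2 + 15×10 = 470.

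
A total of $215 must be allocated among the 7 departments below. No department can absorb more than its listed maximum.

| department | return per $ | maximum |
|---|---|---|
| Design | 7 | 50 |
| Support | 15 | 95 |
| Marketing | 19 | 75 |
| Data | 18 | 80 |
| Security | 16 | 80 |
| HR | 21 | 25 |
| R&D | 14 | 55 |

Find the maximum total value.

3950

Rank by return per $: HR 21 > Marketing 19 > Data 18 > Security 16 > Support 15 > R&D 14 > Design 7.
HR takes 25 to reach its cap of 25 — 190 left.
Marketing takes 75 to reach its cap of 75 — 115 left.
Give Data 80 to hit its cap of 80 — 35 left.
Only 35 left; Security takes them to reach 35.
Total = 19×75 + 18×80 + 16×35 + 21×25 = 3950.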